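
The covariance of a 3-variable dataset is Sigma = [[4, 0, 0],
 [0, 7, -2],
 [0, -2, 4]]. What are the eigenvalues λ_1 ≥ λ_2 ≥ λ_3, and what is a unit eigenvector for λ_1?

Step 1 — characteristic polynomial p(λ) = det(λI - Sigma) = λ³ - tr·λ² + c_1·λ - det, where tr = trace, c_1 = sum of the principal 2×2 minors, det = det(Sigma):
  tr = 4 + 7 + 4 = 15,
  c_1 = (4·7 - (0)²) + (4·4 - (0)²) + (7·4 - (-2)²) = 28 + 16 + 24 = 68,
  det = 4·(7·4 - (-2)²) - (0)·((0)·4 - (-2)·(0)) + (0)·((0)·(-2) - 7·(0)) = 4·(24) - (0)·(0) + (0)·(0) = 96.
  So p(λ) = λ³ - 15λ² + 68λ - 96.
Step 2 — look for an integer root (rational root theorem: any rational root is an integer divisor of 96). Testing λ = 3:
  p(3) = 27 - 135 + 204 - 96 = 0  ✓
  Dividing out (λ - 3): p(λ) = (λ - 3)(λ² - 12λ + 32).
Step 3 — remaining eigenvalues from the quadratic λ² - 12λ + 32 = 0:
  Δ = 12² - 4·32 = 144 - 128 = 16,  λ = (12 ± √16)/2 = (12 ± 4)/2 = 8 or 4.
  Sorted: λ_1 = 8,  λ_2 = 4,  λ_3 = 3  (check: sum = 15 = tr ✓).

Step 4 — unit eigenvector for λ_1 = 8: v spans the null space of (Sigma - λ_1 I), whose rows are
  r_1 = (-4, 0, 0),  r_2 = (0, -1, -2),  r_3 = (0, -2, -4).
  v is orthogonal to every row, so take v ∝ r_1 × r_2 = ((0)·(-2) - (0)·(-1), (0)·(0) - (-4)·(-2), (-4)·(-1) - (0)·(0)) = (0, -8, 4).
  Rescale (divide by 4; multiply by -1 so the first nonzero entry is positive): u = (0, 2, -1).
  ||u|| = √((0)² + (2)² + (-1)²) = √(5) ≈ 2.2361,  v_1 = u/||u|| ≈ (0, 0.8944, -0.4472) (||v_1|| = 1).

λ_1 = 8,  λ_2 = 4,  λ_3 = 3;  v_1 ≈ (0, 0.8944, -0.4472)


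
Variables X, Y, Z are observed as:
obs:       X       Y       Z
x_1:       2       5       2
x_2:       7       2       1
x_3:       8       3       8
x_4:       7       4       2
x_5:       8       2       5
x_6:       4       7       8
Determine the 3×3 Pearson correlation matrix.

Step 1 — column means:
  mean(X) = (2 + 7 + 8 + 7 + 8 + 4) / 6 = 36/6 = 6
  mean(Y) = (5 + 2 + 3 + 4 + 2 + 7) / 6 = 23/6 = 3.8333
  mean(Z) = (2 + 1 + 8 + 2 + 5 + 8) / 6 = 26/6 = 4.3333

Step 2 — sample variances and covariances s[i,j] = (1/(n-1)) · Σ_k (x_{k,i} - mean_i) · (x_{k,j} - mean_j), with n-1 = 5:
  s[X,X] = ((-4)·(-4) + (1)·(1) + (2)·(2) + (1)·(1) + (2)·(2) + (-2)·(-2)) / 5 = 30/5 = 6
  s[X,Y] = ((-4)·(1.1667) + (1)·(-1.8333) + (2)·(-0.8333) + (1)·(0.1667) + (2)·(-1.8333) + (-2)·(3.1667)) / 5 = -18/5 = -3.6
  s[X,Z] = ((-4)·(-2.3333) + (1)·(-3.3333) + (2)·(3.6667) + (1)·(-2.3333) + (2)·(0.6667) + (-2)·(3.6667)) / 5 = 5/5 = 1
  s[Y,Y] = ((1.1667)·(1.1667) + (-1.8333)·(-1.8333) + (-0.8333)·(-0.8333) + (0.1667)·(0.1667) + (-1.8333)·(-1.8333) + (3.1667)·(3.1667)) / 5 = 18.8333/5 = 3.7667
  s[Y,Z] = ((1.1667)·(-2.3333) + (-1.8333)·(-3.3333) + (-0.8333)·(3.6667) + (0.1667)·(-2.3333) + (-1.8333)·(0.6667) + (3.1667)·(3.6667)) / 5 = 10.3333/5 = 2.0667
  s[Z,Z] = ((-2.3333)·(-2.3333) + (-3.3333)·(-3.3333) + (3.6667)·(3.6667) + (-2.3333)·(-2.3333) + (0.6667)·(0.6667) + (3.6667)·(3.6667)) / 5 = 49.3333/5 = 9.8667
  Sample standard deviations s_i = √(s[i,i]):
  s(X) = √(6) = 2.4495
  s(Y) = √(3.7667) = 1.9408
  s(Z) = √(9.8667) = 3.1411

Step 3 — r_{ij} = s_{ij} / (s_i · s_j):
  r[X,X] = 1 (diagonal).
  r[X,Y] = -3.6 / (2.4495 · 1.9408) = -3.6 / 4.7539 = -0.7573
  r[X,Z] = 1 / (2.4495 · 3.1411) = 1 / 7.6942 = 0.13
  r[Y,Y] = 1 (diagonal).
  r[Y,Z] = 2.0667 / (1.9408 · 3.1411) = 2.0667 / 6.0963 = 0.339
  r[Z,Z] = 1 (diagonal).

R is symmetric with unit diagonal. Assembling:

R = [[1, -0.7573, 0.13],
 [-0.7573, 1, 0.339],
 [0.13, 0.339, 1]]


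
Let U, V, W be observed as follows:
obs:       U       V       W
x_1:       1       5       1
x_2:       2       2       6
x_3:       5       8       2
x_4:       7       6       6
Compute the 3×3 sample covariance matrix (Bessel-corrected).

Step 1 — column means:
  mean(U) = (1 + 2 + 5 + 7) / 4 = 15/4 = 3.75
  mean(V) = (5 + 2 + 8 + 6) / 4 = 21/4 = 5.25
  mean(W) = (1 + 6 + 2 + 6) / 4 = 15/4 = 3.75

Step 2 — sample covariance S[i,j] = (1/(n-1)) · Σ_k (x_{k,i} - mean_i) · (x_{k,j} - mean_j), with n-1 = 3.
  S[U,U] = ((-2.75)·(-2.75) + (-1.75)·(-1.75) + (1.25)·(1.25) + (3.25)·(3.25)) / 3 = 22.75/3 = 7.5833
  S[U,V] = ((-2.75)·(-0.25) + (-1.75)·(-3.25) + (1.25)·(2.75) + (3.25)·(0.75)) / 3 = 12.25/3 = 4.0833
  S[U,W] = ((-2.75)·(-2.75) + (-1.75)·(2.25) + (1.25)·(-1.75) + (3.25)·(2.25)) / 3 = 8.75/3 = 2.9167
  S[V,V] = ((-0.25)·(-0.25) + (-3.25)·(-3.25) + (2.75)·(2.75) + (0.75)·(0.75)) / 3 = 18.75/3 = 6.25
  S[V,W] = ((-0.25)·(-2.75) + (-3.25)·(2.25) + (2.75)·(-1.75) + (0.75)·(2.25)) / 3 = -9.75/3 = -3.25
  S[W,W] = ((-2.75)·(-2.75) + (2.25)·(2.25) + (-1.75)·(-1.75) + (2.25)·(2.25)) / 3 = 20.75/3 = 6.9167

S is symmetric (S[j,i] = S[i,j]). Assembling:

S = [[7.5833, 4.0833, 2.9167],
 [4.0833, 6.25, -3.25],
 [2.9167, -3.25, 6.9167]]


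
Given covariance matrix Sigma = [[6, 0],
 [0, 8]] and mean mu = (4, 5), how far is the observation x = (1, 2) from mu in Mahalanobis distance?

Step 1 — centre the observation: (x - mu) = (-3, -3).

Step 2 — invert Sigma. det(Sigma) = 6·8 - (0)² = 48.
  Sigma^{-1} = (1/det) · [[d, -b], [-b, a]] = [[0.1667, 0],
 [0, 0.125]].

Step 3 — form the quadratic (x - mu)^T · Sigma^{-1} · (x - mu):
  Sigma^{-1} · (x - mu) = (-0.5, -0.375).
  (x - mu)^T · [Sigma^{-1} · (x - mu)] = (-3)·(-0.5) + (-3)·(-0.375) = 2.625.

Step 4 — take square root: d = √(2.625) ≈ 1.6202.

d(x, mu) = √(2.625) ≈ 1.6202


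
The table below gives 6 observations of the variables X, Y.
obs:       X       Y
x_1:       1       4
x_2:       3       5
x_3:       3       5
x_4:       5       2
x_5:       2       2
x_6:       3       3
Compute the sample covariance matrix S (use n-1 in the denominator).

Step 1 — column means:
  mean(X) = (1 + 3 + 3 + 5 + 2 + 3) / 6 = 17/6 = 2.8333
  mean(Y) = (4 + 5 + 5 + 2 + 2 + 3) / 6 = 21/6 = 3.5

Step 2 — sample covariance S[i,j] = (1/(n-1)) · Σ_k (x_{k,i} - mean_i) · (x_{k,j} - mean_j), with n-1 = 5.
  S[X,X] = ((-1.8333)·(-1.8333) + (0.1667)·(0.1667) + (0.1667)·(0.1667) + (2.1667)·(2.1667) + (-0.8333)·(-0.8333) + (0.1667)·(0.1667)) / 5 = 8.8333/5 = 1.7667
  S[X,Y] = ((-1.8333)·(0.5) + (0.1667)·(1.5) + (0.1667)·(1.5) + (2.1667)·(-1.5) + (-0.8333)·(-1.5) + (0.1667)·(-0.5)) / 5 = -2.5/5 = -0.5
  S[Y,Y] = ((0.5)·(0.5) + (1.5)·(1.5) + (1.5)·(1.5) + (-1.5)·(-1.5) + (-1.5)·(-1.5) + (-0.5)·(-0.5)) / 5 = 9.5/5 = 1.9

S is symmetric (S[j,i] = S[i,j]). Assembling:

S = [[1.7667, -0.5],
 [-0.5, 1.9]]


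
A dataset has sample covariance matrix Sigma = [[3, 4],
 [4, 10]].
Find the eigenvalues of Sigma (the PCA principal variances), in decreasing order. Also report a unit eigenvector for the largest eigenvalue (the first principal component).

Step 1 — characteristic polynomial of 2×2 Sigma:
  det(Sigma - λI) = λ² - trace · λ + det = 0.
  trace = 3 + 10 = 13, det = 3·10 - (4)² = 14.
Step 2 — discriminant:
  Δ = trace² - 4·det = 169 - 56 = 113.
Step 3 — eigenvalues:
  λ = (trace ± √Δ)/2 = (13 ± 10.6301)/2,
  λ_1 = 11.8151,  λ_2 = 1.1849.

Step 4 — unit eigenvector for λ_1: solve (Sigma - λ_1 I)v = 0. First row:
  (3 - 11.8151)·v_x + (4)·v_y = 0, i.e. (-8.8151)·v_x + (4)·v_y = 0,
  so v ∝ (b, λ_1 - a) = (4, 8.8151) = u.
  ||u|| = √((4)² + (8.8151)²) = √(93.7055) ≈ 9.6802,
  v_1 = u/||u|| ≈ (0.4132, 0.9106) (||v_1|| = 1).

λ_1 = 11.8151,  λ_2 = 1.1849;  v_1 ≈ (0.4132, 0.9106)


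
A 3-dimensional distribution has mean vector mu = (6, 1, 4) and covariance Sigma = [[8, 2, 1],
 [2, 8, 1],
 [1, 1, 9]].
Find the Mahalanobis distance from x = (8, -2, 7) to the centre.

Step 1 — centre the observation: (x - mu) = (2, -3, 3).

Step 2 — invert Sigma (cofactor / det for 3×3, or solve directly):
  Sigma^{-1} = [[0.1345, -0.0322, -0.0114],
 [-0.0322, 0.1345, -0.0114],
 [-0.0114, -0.0114, 0.1136]].

Step 3 — form the quadratic (x - mu)^T · Sigma^{-1} · (x - mu):
  Sigma^{-1} · (x - mu) = (0.3314, -0.5019, 0.3523).
  (x - mu)^T · [Sigma^{-1} · (x - mu)] = (2)·(0.3314) + (-3)·(-0.5019) + (3)·(0.3523) = 3.2254.

Step 4 — take square root: d = √(3.2254) ≈ 1.7959.

d(x, mu) = √(3.2254) ≈ 1.7959


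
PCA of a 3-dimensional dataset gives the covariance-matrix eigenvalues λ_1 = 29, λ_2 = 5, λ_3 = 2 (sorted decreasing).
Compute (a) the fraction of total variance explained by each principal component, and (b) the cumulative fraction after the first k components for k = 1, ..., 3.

Step 1 — total variance = trace(Sigma) = Σ λ_i = 29 + 5 + 2 = 36.

Step 2 — fraction explained by component i = λ_i / Σ λ:
  PC1: 29/36 = 0.8056
  PC2: 5/36 = 0.1389
  PC3: 2/36 = 0.0556

Step 3 — cumulative fraction after k components = (λ_1 + ... + λ_k) / Σ λ:
  k = 1: 29/36 = 0.8056
  k = 2: (29 + 5)/36 = 34/36 = 0.9444
  k = 3: (29 + 5 + 2)/36 = 36/36 = 1

Summary (fraction, with percent):

explained: PC1 0.8056 (80.56%), PC2 0.1389 (13.89%), PC3 0.0556 (5.56%);  cumulative: 0.8056, 0.9444, 1


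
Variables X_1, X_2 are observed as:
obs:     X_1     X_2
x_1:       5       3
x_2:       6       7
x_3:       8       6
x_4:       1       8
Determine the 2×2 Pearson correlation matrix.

Step 1 — column means:
  mean(X_1) = (5 + 6 + 8 + 1) / 4 = 20/4 = 5
  mean(X_2) = (3 + 7 + 6 + 8) / 4 = 24/4 = 6

Step 2 — sample variances and covariances s[i,j] = (1/(n-1)) · Σ_k (x_{k,i} - mean_i) · (x_{k,j} - mean_j), with n-1 = 3:
  s[X_1,X_1] = ((0)·(0) + (1)·(1) + (3)·(3) + (-4)·(-4)) / 3 = 26/3 = 8.6667
  s[X_1,X_2] = ((0)·(-3) + (1)·(1) + (3)·(0) + (-4)·(2)) / 3 = -7/3 = -2.3333
  s[X_2,X_2] = ((-3)·(-3) + (1)·(1) + (0)·(0) + (2)·(2)) / 3 = 14/3 = 4.6667
  Sample standard deviations s_i = √(s[i,i]):
  s(X_1) = √(8.6667) = 2.9439
  s(X_2) = √(4.6667) = 2.1602

Step 3 — r_{ij} = s_{ij} / (s_i · s_j):
  r[X_1,X_1] = 1 (diagonal).
  r[X_1,X_2] = -2.3333 / (2.9439 · 2.1602) = -2.3333 / 6.3596 = -0.3669
  r[X_2,X_2] = 1 (diagonal).

R is symmetric with unit diagonal. Assembling:

R = [[1, -0.3669],
 [-0.3669, 1]]


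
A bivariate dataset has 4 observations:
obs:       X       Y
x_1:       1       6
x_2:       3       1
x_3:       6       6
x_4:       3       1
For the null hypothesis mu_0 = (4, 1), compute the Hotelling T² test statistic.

Step 1 — sample mean vector:
  mean(X) = (1 + 3 + 6 + 3) / 4 = 13/4 = 3.25
  mean(Y) = (6 + 1 + 6 + 1) / 4 = 14/4 = 3.5
  x̄ = (3.25, 3.5),  deviation x̄ - mu_0 = (3.25, 3.5) - (4, 1) = (-0.75, 2.5).

Step 2 — sample covariance matrix, S[i,j] = (1/(n-1)) · Σ_k (x_{k,i} - mean_i) · (x_{k,j} - mean_j), divisor n-1 = 3:
  S[X,X] = ((-2.25)·(-2.25) + (-0.25)·(-0.25) + (2.75)·(2.75) + (-0.25)·(-0.25)) / 3 = 12.75/3 = 4.25
  S[X,Y] = ((-2.25)·(2.5) + (-0.25)·(-2.5) + (2.75)·(2.5) + (-0.25)·(-2.5)) / 3 = 2.5/3 = 0.8333
  S[Y,Y] = ((2.5)·(2.5) + (-2.5)·(-2.5) + (2.5)·(2.5) + (-2.5)·(-2.5)) / 3 = 25/3 = 8.3333
  S = [[4.25, 0.8333],
 [0.8333, 8.3333]].

Step 3 — invert S. det(S) = 4.25·8.3333 - (0.8333)² = 34.7222.
  S^{-1} = (1/det) · [[d, -b], [-b, a]] = [[0.24, -0.024],
 [-0.024, 0.1224]].

Step 4 — quadratic form (x̄ - mu_0)^T · S^{-1} · (x̄ - mu_0):
  S^{-1} · (x̄ - mu_0) = (-0.24, 0.324),
  (x̄ - mu_0)^T · [...] = (-0.75)·(-0.24) + (2.5)·(0.324) = 0.99.

Step 5 — scale by n: T² = 4 · 0.99 = 3.96.

T² ≈ 3.96


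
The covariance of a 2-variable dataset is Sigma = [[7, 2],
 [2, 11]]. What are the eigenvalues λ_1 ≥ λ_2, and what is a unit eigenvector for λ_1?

Step 1 — characteristic polynomial of 2×2 Sigma:
  det(Sigma - λI) = λ² - trace · λ + det = 0.
  trace = 7 + 11 = 18, det = 7·11 - (2)² = 73.
Step 2 — discriminant:
  Δ = trace² - 4·det = 324 - 292 = 32.
Step 3 — eigenvalues:
  λ = (trace ± √Δ)/2 = (18 ± 5.6569)/2,
  λ_1 = 11.8284,  λ_2 = 6.1716.

Step 4 — unit eigenvector for λ_1: solve (Sigma - λ_1 I)v = 0. First row:
  (7 - 11.8284)·v_x + (2)·v_y = 0, i.e. (-4.8284)·v_x + (2)·v_y = 0,
  so v ∝ (b, λ_1 - a) = (2, 4.8284) = u.
  ||u|| = √((2)² + (4.8284)²) = √(27.3137) ≈ 5.2263,
  v_1 = u/||u|| ≈ (0.3827, 0.9239) (||v_1|| = 1).

λ_1 = 11.8284,  λ_2 = 6.1716;  v_1 ≈ (0.3827, 0.9239)


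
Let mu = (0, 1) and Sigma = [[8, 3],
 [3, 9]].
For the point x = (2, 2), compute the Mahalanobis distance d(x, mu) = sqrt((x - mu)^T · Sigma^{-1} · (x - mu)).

Step 1 — centre the observation: (x - mu) = (2, 1).

Step 2 — invert Sigma. det(Sigma) = 8·9 - (3)² = 63.
  Sigma^{-1} = (1/det) · [[d, -b], [-b, a]] = [[0.1429, -0.0476],
 [-0.0476, 0.127]].

Step 3 — form the quadratic (x - mu)^T · Sigma^{-1} · (x - mu):
  Sigma^{-1} · (x - mu) = (0.2381, 0.0317).
  (x - mu)^T · [Sigma^{-1} · (x - mu)] = (2)·(0.2381) + (1)·(0.0317) = 0.5079.

Step 4 — take square root: d = √(0.5079) ≈ 0.7127.

d(x, mu) = √(0.5079) ≈ 0.7127


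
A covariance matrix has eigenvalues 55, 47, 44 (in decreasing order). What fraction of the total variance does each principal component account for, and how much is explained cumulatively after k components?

Step 1 — total variance = trace(Sigma) = Σ λ_i = 55 + 47 + 44 = 146.

Step 2 — fraction explained by component i = λ_i / Σ λ:
  PC1: 55/146 = 0.3767
  PC2: 47/146 = 0.3219
  PC3: 44/146 = 0.3014

Step 3 — cumulative fraction after k components = (λ_1 + ... + λ_k) / Σ λ:
  k = 1: 55/146 = 0.3767
  k = 2: (55 + 47)/146 = 102/146 = 0.6986
  k = 3: (55 + 47 + 44)/146 = 146/146 = 1

Summary (fraction, with percent):

explained: PC1 0.3767 (37.67%), PC2 0.3219 (32.19%), PC3 0.3014 (30.14%);  cumulative: 0.3767, 0.6986, 1


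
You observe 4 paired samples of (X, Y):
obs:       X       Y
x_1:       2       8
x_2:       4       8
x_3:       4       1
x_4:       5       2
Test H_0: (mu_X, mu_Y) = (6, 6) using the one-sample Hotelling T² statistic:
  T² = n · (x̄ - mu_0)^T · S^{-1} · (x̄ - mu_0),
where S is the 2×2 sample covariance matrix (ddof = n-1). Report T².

Step 1 — sample mean vector:
  mean(X) = (2 + 4 + 4 + 5) / 4 = 15/4 = 3.75
  mean(Y) = (8 + 8 + 1 + 2) / 4 = 19/4 = 4.75
  x̄ = (3.75, 4.75),  deviation x̄ - mu_0 = (3.75, 4.75) - (6, 6) = (-2.25, -1.25).

Step 2 — sample covariance matrix, S[i,j] = (1/(n-1)) · Σ_k (x_{k,i} - mean_i) · (x_{k,j} - mean_j), divisor n-1 = 3:
  S[X,X] = ((-1.75)·(-1.75) + (0.25)·(0.25) + (0.25)·(0.25) + (1.25)·(1.25)) / 3 = 4.75/3 = 1.5833
  S[X,Y] = ((-1.75)·(3.25) + (0.25)·(3.25) + (0.25)·(-3.75) + (1.25)·(-2.75)) / 3 = -9.25/3 = -3.0833
  S[Y,Y] = ((3.25)·(3.25) + (3.25)·(3.25) + (-3.75)·(-3.75) + (-2.75)·(-2.75)) / 3 = 42.75/3 = 14.25
  S = [[1.5833, -3.0833],
 [-3.0833, 14.25]].

Step 3 — invert S. det(S) = 1.5833·14.25 - (-3.0833)² = 13.0556.
  S^{-1} = (1/det) · [[d, -b], [-b, a]] = [[1.0915, 0.2362],
 [0.2362, 0.1213]].

Step 4 — quadratic form (x̄ - mu_0)^T · S^{-1} · (x̄ - mu_0):
  S^{-1} · (x̄ - mu_0) = (-2.7511, -0.683),
  (x̄ - mu_0)^T · [...] = (-2.25)·(-2.7511) + (-1.25)·(-0.683) = 7.0436.

Step 5 — scale by n: T² = 4 · 7.0436 = 28.1745.

T² ≈ 28.1745


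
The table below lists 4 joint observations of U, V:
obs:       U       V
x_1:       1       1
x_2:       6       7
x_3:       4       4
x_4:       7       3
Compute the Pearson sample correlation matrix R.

Step 1 — column means:
  mean(U) = (1 + 6 + 4 + 7) / 4 = 18/4 = 4.5
  mean(V) = (1 + 7 + 4 + 3) / 4 = 15/4 = 3.75

Step 2 — sample variances and covariances s[i,j] = (1/(n-1)) · Σ_k (x_{k,i} - mean_i) · (x_{k,j} - mean_j), with n-1 = 3:
  s[U,U] = ((-3.5)·(-3.5) + (1.5)·(1.5) + (-0.5)·(-0.5) + (2.5)·(2.5)) / 3 = 21/3 = 7
  s[U,V] = ((-3.5)·(-2.75) + (1.5)·(3.25) + (-0.5)·(0.25) + (2.5)·(-0.75)) / 3 = 12.5/3 = 4.1667
  s[V,V] = ((-2.75)·(-2.75) + (3.25)·(3.25) + (0.25)·(0.25) + (-0.75)·(-0.75)) / 3 = 18.75/3 = 6.25
  Sample standard deviations s_i = √(s[i,i]):
  s(U) = √(7) = 2.6458
  s(V) = √(6.25) = 2.5

Step 3 — r_{ij} = s_{ij} / (s_i · s_j):
  r[U,U] = 1 (diagonal).
  r[U,V] = 4.1667 / (2.6458 · 2.5) = 4.1667 / 6.6144 = 0.6299
  r[V,V] = 1 (diagonal).

R is symmetric with unit diagonal. Assembling:

R = [[1, 0.6299],
 [0.6299, 1]]


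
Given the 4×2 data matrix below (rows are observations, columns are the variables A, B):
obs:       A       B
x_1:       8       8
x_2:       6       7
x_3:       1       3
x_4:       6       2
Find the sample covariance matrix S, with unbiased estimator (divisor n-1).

Step 1 — column means:
  mean(A) = (8 + 6 + 1 + 6) / 4 = 21/4 = 5.25
  mean(B) = (8 + 7 + 3 + 2) / 4 = 20/4 = 5

Step 2 — sample covariance S[i,j] = (1/(n-1)) · Σ_k (x_{k,i} - mean_i) · (x_{k,j} - mean_j), with n-1 = 3.
  S[A,A] = ((2.75)·(2.75) + (0.75)·(0.75) + (-4.25)·(-4.25) + (0.75)·(0.75)) / 3 = 26.75/3 = 8.9167
  S[A,B] = ((2.75)·(3) + (0.75)·(2) + (-4.25)·(-2) + (0.75)·(-3)) / 3 = 16/3 = 5.3333
  S[B,B] = ((3)·(3) + (2)·(2) + (-2)·(-2) + (-3)·(-3)) / 3 = 26/3 = 8.6667

S is symmetric (S[j,i] = S[i,j]). Assembling:

S = [[8.9167, 5.3333],
 [5.3333, 8.6667]]


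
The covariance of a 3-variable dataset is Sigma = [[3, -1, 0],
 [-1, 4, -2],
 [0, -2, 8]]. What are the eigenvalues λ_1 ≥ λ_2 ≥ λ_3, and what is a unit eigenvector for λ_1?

Step 1 — characteristic polynomial p(λ) = det(λI - Sigma) = λ³ - tr·λ² + c_1·λ - det, where tr = trace, c_1 = sum of the principal 2×2 minors, det = det(Sigma):
  tr = 3 + 4 + 8 = 15,
  c_1 = (3·4 - (-1)²) + (3·8 - (0)²) + (4·8 - (-2)²) = 11 + 24 + 28 = 63,
  det = 3·(4·8 - (-2)²) - (-1)·((-1)·8 - (-2)·(0)) + (0)·((-1)·(-2) - 4·(0)) = 3·(28) - (-1)·(-8) + (0)·(2) = 76.
  So p(λ) = λ³ - 15λ² + 63λ - 76.
Step 2 — look for an integer root (rational root theorem: any rational root is an integer divisor of 76). Testing λ = 4:
  p(4) = 64 - 240 + 252 - 76 = 0  ✓
  Dividing out (λ - 4): p(λ) = (λ - 4)(λ² - 11λ + 19).
Step 3 — remaining eigenvalues from the quadratic λ² - 11λ + 19 = 0:
  Δ = 11² - 4·19 = 121 - 76 = 45,  λ = (11 ± √45)/2 = (11 ± 6.7082)/2 ≈ 8.8541 or 2.1459.
  Sorted: λ_1 = 8.8541,  λ_2 = 4,  λ_3 = 2.1459  (check: sum = 15 = tr ✓).

Step 4 — unit eigenvector for λ_1 ≈ 8.8541: v spans the null space of (Sigma - λ_1 I), whose rows are
  r_1 = (-5.8541, -1, 0),  r_2 = (-1, -4.8541, -2),  r_3 = (0, -2, -0.8541).
  v is orthogonal to every row, so take v ∝ r_1 × r_2 = ((-1)·(-2) - (0)·(-4.8541), (0)·(-1) - (-5.8541)·(-2), (-5.8541)·(-4.8541) - (-1)·(-1)) ≈ (2, -11.7082, 27.4164).
  Let u = (2, -11.7082, 27.4164).
  ||u|| = √((2)² + (-11.7082)² + (27.4164)²) = √(892.7415) ≈ 29.8788,  v_1 = u/||u|| ≈ (0.0669, -0.3919, 0.9176) (||v_1|| = 1).

λ_1 = 8.8541,  λ_2 = 4,  λ_3 = 2.1459;  v_1 ≈ (0.0669, -0.3919, 0.9176)


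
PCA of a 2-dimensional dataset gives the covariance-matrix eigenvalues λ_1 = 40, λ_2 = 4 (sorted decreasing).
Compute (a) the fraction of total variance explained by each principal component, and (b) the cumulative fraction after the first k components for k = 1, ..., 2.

Step 1 — total variance = trace(Sigma) = Σ λ_i = 40 + 4 = 44.

Step 2 — fraction explained by component i = λ_i / Σ λ:
  PC1: 40/44 = 0.9091
  PC2: 4/44 = 0.0909

Step 3 — cumulative fraction after k components = (λ_1 + ... + λ_k) / Σ λ:
  k = 1: 40/44 = 0.9091
  k = 2: (40 + 4)/44 = 44/44 = 1

Summary (fraction, with percent):

explained: PC1 0.9091 (90.91%), PC2 0.0909 (9.09%);  cumulative: 0.9091, 1


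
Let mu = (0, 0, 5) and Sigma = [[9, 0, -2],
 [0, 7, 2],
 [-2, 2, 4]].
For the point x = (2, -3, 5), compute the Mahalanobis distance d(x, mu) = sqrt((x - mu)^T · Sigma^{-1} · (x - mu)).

Step 1 — centre the observation: (x - mu) = (2, -3, 0).

Step 2 — invert Sigma (cofactor / det for 3×3, or solve directly):
  Sigma^{-1} = [[0.1277, -0.0213, 0.0745],
 [-0.0213, 0.1702, -0.0957],
 [0.0745, -0.0957, 0.3351]].

Step 3 — form the quadratic (x - mu)^T · Sigma^{-1} · (x - mu):
  Sigma^{-1} · (x - mu) = (0.3191, -0.5532, 0.4362).
  (x - mu)^T · [Sigma^{-1} · (x - mu)] = (2)·(0.3191) + (-3)·(-0.5532) + (0)·(0.4362) = 2.2979.

Step 4 — take square root: d = √(2.2979) ≈ 1.5159.

d(x, mu) = √(2.2979) ≈ 1.5159


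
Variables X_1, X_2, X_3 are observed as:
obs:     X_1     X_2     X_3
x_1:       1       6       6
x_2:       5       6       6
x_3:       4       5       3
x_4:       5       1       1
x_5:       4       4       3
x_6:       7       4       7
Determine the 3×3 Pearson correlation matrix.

Step 1 — column means:
  mean(X_1) = (1 + 5 + 4 + 5 + 4 + 7) / 6 = 26/6 = 4.3333
  mean(X_2) = (6 + 6 + 5 + 1 + 4 + 4) / 6 = 26/6 = 4.3333
  mean(X_3) = (6 + 6 + 3 + 1 + 3 + 7) / 6 = 26/6 = 4.3333

Step 2 — sample variances and covariances s[i,j] = (1/(n-1)) · Σ_k (x_{k,i} - mean_i) · (x_{k,j} - mean_j), with n-1 = 5:
  s[X_1,X_1] = ((-3.3333)·(-3.3333) + (0.6667)·(0.6667) + (-0.3333)·(-0.3333) + (0.6667)·(0.6667) + (-0.3333)·(-0.3333) + (2.6667)·(2.6667)) / 5 = 19.3333/5 = 3.8667
  s[X_1,X_2] = ((-3.3333)·(1.6667) + (0.6667)·(1.6667) + (-0.3333)·(0.6667) + (0.6667)·(-3.3333) + (-0.3333)·(-0.3333) + (2.6667)·(-0.3333)) / 5 = -7.6667/5 = -1.5333
  s[X_1,X_3] = ((-3.3333)·(1.6667) + (0.6667)·(1.6667) + (-0.3333)·(-1.3333) + (0.6667)·(-3.3333) + (-0.3333)·(-1.3333) + (2.6667)·(2.6667)) / 5 = 1.3333/5 = 0.2667
  s[X_2,X_2] = ((1.6667)·(1.6667) + (1.6667)·(1.6667) + (0.6667)·(0.6667) + (-3.3333)·(-3.3333) + (-0.3333)·(-0.3333) + (-0.3333)·(-0.3333)) / 5 = 17.3333/5 = 3.4667
  s[X_2,X_3] = ((1.6667)·(1.6667) + (1.6667)·(1.6667) + (0.6667)·(-1.3333) + (-3.3333)·(-3.3333) + (-0.3333)·(-1.3333) + (-0.3333)·(2.6667)) / 5 = 15.3333/5 = 3.0667
  s[X_3,X_3] = ((1.6667)·(1.6667) + (1.6667)·(1.6667) + (-1.3333)·(-1.3333) + (-3.3333)·(-3.3333) + (-1.3333)·(-1.3333) + (2.6667)·(2.6667)) / 5 = 27.3333/5 = 5.4667
  Sample standard deviations s_i = √(s[i,i]):
  s(X_1) = √(3.8667) = 1.9664
  s(X_2) = √(3.4667) = 1.8619
  s(X_3) = √(5.4667) = 2.3381

Step 3 — r_{ij} = s_{ij} / (s_i · s_j):
  r[X_1,X_1] = 1 (diagonal).
  r[X_1,X_2] = -1.5333 / (1.9664 · 1.8619) = -1.5333 / 3.6612 = -0.4188
  r[X_1,X_3] = 0.2667 / (1.9664 · 2.3381) = 0.2667 / 4.5976 = 0.058
  r[X_2,X_2] = 1 (diagonal).
  r[X_2,X_3] = 3.0667 / (1.8619 · 2.3381) = 3.0667 / 4.3533 = 0.7044
  r[X_3,X_3] = 1 (diagonal).

R is symmetric with unit diagonal. Assembling:

R = [[1, -0.4188, 0.058],
 [-0.4188, 1, 0.7044],
 [0.058, 0.7044, 1]]


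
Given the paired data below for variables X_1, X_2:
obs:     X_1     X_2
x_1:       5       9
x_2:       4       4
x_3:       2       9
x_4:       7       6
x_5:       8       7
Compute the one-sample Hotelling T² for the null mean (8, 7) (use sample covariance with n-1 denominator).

Step 1 — sample mean vector:
  mean(X_1) = (5 + 4 + 2 + 7 + 8) / 5 = 26/5 = 5.2
  mean(X_2) = (9 + 4 + 9 + 6 + 7) / 5 = 35/5 = 7
  x̄ = (5.2, 7),  deviation x̄ - mu_0 = (5.2, 7) - (8, 7) = (-2.8, 0).

Step 2 — sample covariance matrix, S[i,j] = (1/(n-1)) · Σ_k (x_{k,i} - mean_i) · (x_{k,j} - mean_j), divisor n-1 = 4:
  S[X_1,X_1] = ((-0.2)·(-0.2) + (-1.2)·(-1.2) + (-3.2)·(-3.2) + (1.8)·(1.8) + (2.8)·(2.8)) / 4 = 22.8/4 = 5.7
  S[X_1,X_2] = ((-0.2)·(2) + (-1.2)·(-3) + (-3.2)·(2) + (1.8)·(-1) + (2.8)·(0)) / 4 = -5/4 = -1.25
  S[X_2,X_2] = ((2)·(2) + (-3)·(-3) + (2)·(2) + (-1)·(-1) + (0)·(0)) / 4 = 18/4 = 4.5
  S = [[5.7, -1.25],
 [-1.25, 4.5]].

Step 3 — invert S. det(S) = 5.7·4.5 - (-1.25)² = 24.0875.
  S^{-1} = (1/det) · [[d, -b], [-b, a]] = [[0.1868, 0.0519],
 [0.0519, 0.2366]].

Step 4 — quadratic form (x̄ - mu_0)^T · S^{-1} · (x̄ - mu_0):
  S^{-1} · (x̄ - mu_0) = (-0.5231, -0.1453),
  (x̄ - mu_0)^T · [...] = (-2.8)·(-0.5231) + (0)·(-0.1453) = 1.4647.

Step 5 — scale by n: T² = 5 · 1.4647 = 7.3233.

T² ≈ 7.3233


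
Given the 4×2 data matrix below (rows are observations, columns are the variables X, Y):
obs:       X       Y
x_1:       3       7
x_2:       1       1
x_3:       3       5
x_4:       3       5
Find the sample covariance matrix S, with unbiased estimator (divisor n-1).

Step 1 — column means:
  mean(X) = (3 + 1 + 3 + 3) / 4 = 10/4 = 2.5
  mean(Y) = (7 + 1 + 5 + 5) / 4 = 18/4 = 4.5

Step 2 — sample covariance S[i,j] = (1/(n-1)) · Σ_k (x_{k,i} - mean_i) · (x_{k,j} - mean_j), with n-1 = 3.
  S[X,X] = ((0.5)·(0.5) + (-1.5)·(-1.5) + (0.5)·(0.5) + (0.5)·(0.5)) / 3 = 3/3 = 1
  S[X,Y] = ((0.5)·(2.5) + (-1.5)·(-3.5) + (0.5)·(0.5) + (0.5)·(0.5)) / 3 = 7/3 = 2.3333
  S[Y,Y] = ((2.5)·(2.5) + (-3.5)·(-3.5) + (0.5)·(0.5) + (0.5)·(0.5)) / 3 = 19/3 = 6.3333

S is symmetric (S[j,i] = S[i,j]). Assembling:

S = [[1, 2.3333],
 [2.3333, 6.3333]]


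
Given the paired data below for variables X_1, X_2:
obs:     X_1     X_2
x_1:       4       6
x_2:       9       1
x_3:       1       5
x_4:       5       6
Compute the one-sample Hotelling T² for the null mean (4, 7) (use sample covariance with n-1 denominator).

Step 1 — sample mean vector:
  mean(X_1) = (4 + 9 + 1 + 5) / 4 = 19/4 = 4.75
  mean(X_2) = (6 + 1 + 5 + 6) / 4 = 18/4 = 4.5
  x̄ = (4.75, 4.5),  deviation x̄ - mu_0 = (4.75, 4.5) - (4, 7) = (0.75, -2.5).

Step 2 — sample covariance matrix, S[i,j] = (1/(n-1)) · Σ_k (x_{k,i} - mean_i) · (x_{k,j} - mean_j), divisor n-1 = 3:
  S[X_1,X_1] = ((-0.75)·(-0.75) + (4.25)·(4.25) + (-3.75)·(-3.75) + (0.25)·(0.25)) / 3 = 32.75/3 = 10.9167
  S[X_1,X_2] = ((-0.75)·(1.5) + (4.25)·(-3.5) + (-3.75)·(0.5) + (0.25)·(1.5)) / 3 = -17.5/3 = -5.8333
  S[X_2,X_2] = ((1.5)·(1.5) + (-3.5)·(-3.5) + (0.5)·(0.5) + (1.5)·(1.5)) / 3 = 17/3 = 5.6667
  S = [[10.9167, -5.8333],
 [-5.8333, 5.6667]].

Step 3 — invert S. det(S) = 10.9167·5.6667 - (-5.8333)² = 27.8333.
  S^{-1} = (1/det) · [[d, -b], [-b, a]] = [[0.2036, 0.2096],
 [0.2096, 0.3922]].

Step 4 — quadratic form (x̄ - mu_0)^T · S^{-1} · (x̄ - mu_0):
  S^{-1} · (x̄ - mu_0) = (-0.3713, -0.8234),
  (x̄ - mu_0)^T · [...] = (0.75)·(-0.3713) + (-2.5)·(-0.8234) = 1.7799.

Step 5 — scale by n: T² = 4 · 1.7799 = 7.1198.

T² ≈ 7.1198


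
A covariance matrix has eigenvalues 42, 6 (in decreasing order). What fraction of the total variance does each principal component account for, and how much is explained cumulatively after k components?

Step 1 — total variance = trace(Sigma) = Σ λ_i = 42 + 6 = 48.

Step 2 — fraction explained by component i = λ_i / Σ λ:
  PC1: 42/48 = 0.875
  PC2: 6/48 = 0.125

Step 3 — cumulative fraction after k components = (λ_1 + ... + λ_k) / Σ λ:
  k = 1: 42/48 = 0.875
  k = 2: (42 + 6)/48 = 48/48 = 1

Summary (fraction, with percent):

explained: PC1 0.875 (87.5%), PC2 0.125 (12.5%);  cumulative: 0.875, 1


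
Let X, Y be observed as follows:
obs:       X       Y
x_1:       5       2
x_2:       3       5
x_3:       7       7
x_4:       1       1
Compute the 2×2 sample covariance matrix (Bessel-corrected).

Step 1 — column means:
  mean(X) = (5 + 3 + 7 + 1) / 4 = 16/4 = 4
  mean(Y) = (2 + 5 + 7 + 1) / 4 = 15/4 = 3.75

Step 2 — sample covariance S[i,j] = (1/(n-1)) · Σ_k (x_{k,i} - mean_i) · (x_{k,j} - mean_j), with n-1 = 3.
  S[X,X] = ((1)·(1) + (-1)·(-1) + (3)·(3) + (-3)·(-3)) / 3 = 20/3 = 6.6667
  S[X,Y] = ((1)·(-1.75) + (-1)·(1.25) + (3)·(3.25) + (-3)·(-2.75)) / 3 = 15/3 = 5
  S[Y,Y] = ((-1.75)·(-1.75) + (1.25)·(1.25) + (3.25)·(3.25) + (-2.75)·(-2.75)) / 3 = 22.75/3 = 7.5833

S is symmetric (S[j,i] = S[i,j]). Assembling:

S = [[6.6667, 5],
 [5, 7.5833]]


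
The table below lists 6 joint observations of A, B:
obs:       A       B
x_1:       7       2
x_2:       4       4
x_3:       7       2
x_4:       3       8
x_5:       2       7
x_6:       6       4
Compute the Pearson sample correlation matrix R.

Step 1 — column means:
  mean(A) = (7 + 4 + 7 + 3 + 2 + 6) / 6 = 29/6 = 4.8333
  mean(B) = (2 + 4 + 2 + 8 + 7 + 4) / 6 = 27/6 = 4.5

Step 2 — sample variances and covariances s[i,j] = (1/(n-1)) · Σ_k (x_{k,i} - mean_i) · (x_{k,j} - mean_j), with n-1 = 5:
  s[A,A] = ((2.1667)·(2.1667) + (-0.8333)·(-0.8333) + (2.1667)·(2.1667) + (-1.8333)·(-1.8333) + (-2.8333)·(-2.8333) + (1.1667)·(1.1667)) / 5 = 22.8333/5 = 4.5667
  s[A,B] = ((2.1667)·(-2.5) + (-0.8333)·(-0.5) + (2.1667)·(-2.5) + (-1.8333)·(3.5) + (-2.8333)·(2.5) + (1.1667)·(-0.5)) / 5 = -24.5/5 = -4.9
  s[B,B] = ((-2.5)·(-2.5) + (-0.5)·(-0.5) + (-2.5)·(-2.5) + (3.5)·(3.5) + (2.5)·(2.5) + (-0.5)·(-0.5)) / 5 = 31.5/5 = 6.3
  Sample standard deviations s_i = √(s[i,i]):
  s(A) = √(4.5667) = 2.137
  s(B) = √(6.3) = 2.51

Step 3 — r_{ij} = s_{ij} / (s_i · s_j):
  r[A,A] = 1 (diagonal).
  r[A,B] = -4.9 / (2.137 · 2.51) = -4.9 / 5.3638 = -0.9135
  r[B,B] = 1 (diagonal).

R is symmetric with unit diagonal. Assembling:

R = [[1, -0.9135],
 [-0.9135, 1]]


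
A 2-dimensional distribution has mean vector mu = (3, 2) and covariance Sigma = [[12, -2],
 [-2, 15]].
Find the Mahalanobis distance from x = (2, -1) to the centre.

Step 1 — centre the observation: (x - mu) = (-1, -3).

Step 2 — invert Sigma. det(Sigma) = 12·15 - (-2)² = 176.
  Sigma^{-1} = (1/det) · [[d, -b], [-b, a]] = [[0.0852, 0.0114],
 [0.0114, 0.0682]].

Step 3 — form the quadratic (x - mu)^T · Sigma^{-1} · (x - mu):
  Sigma^{-1} · (x - mu) = (-0.1193, -0.2159).
  (x - mu)^T · [Sigma^{-1} · (x - mu)] = (-1)·(-0.1193) + (-3)·(-0.2159) = 0.767.

Step 4 — take square root: d = √(0.767) ≈ 0.8758.

d(x, mu) = √(0.767) ≈ 0.8758


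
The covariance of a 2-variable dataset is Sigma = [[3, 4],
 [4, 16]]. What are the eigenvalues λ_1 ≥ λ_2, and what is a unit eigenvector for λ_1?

Step 1 — characteristic polynomial of 2×2 Sigma:
  det(Sigma - λI) = λ² - trace · λ + det = 0.
  trace = 3 + 16 = 19, det = 3·16 - (4)² = 32.
Step 2 — discriminant:
  Δ = trace² - 4·det = 361 - 128 = 233.
Step 3 — eigenvalues:
  λ = (trace ± √Δ)/2 = (19 ± 15.2643)/2,
  λ_1 = 17.1322,  λ_2 = 1.8678.

Step 4 — unit eigenvector for λ_1: solve (Sigma - λ_1 I)v = 0. First row:
  (3 - 17.1322)·v_x + (4)·v_y = 0, i.e. (-14.1322)·v_x + (4)·v_y = 0,
  so v ∝ (b, λ_1 - a) = (4, 14.1322) = u.
  ||u|| = √((4)² + (14.1322)²) = √(215.7182) ≈ 14.6873,
  v_1 = u/||u|| ≈ (0.2723, 0.9622) (||v_1|| = 1).

λ_1 = 17.1322,  λ_2 = 1.8678;  v_1 ≈ (0.2723, 0.9622)


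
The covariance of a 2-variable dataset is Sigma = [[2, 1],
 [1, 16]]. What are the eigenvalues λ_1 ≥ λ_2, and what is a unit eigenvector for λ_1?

Step 1 — characteristic polynomial of 2×2 Sigma:
  det(Sigma - λI) = λ² - trace · λ + det = 0.
  trace = 2 + 16 = 18, det = 2·16 - (1)² = 31.
Step 2 — discriminant:
  Δ = trace² - 4·det = 324 - 124 = 200.
Step 3 — eigenvalues:
  λ = (trace ± √Δ)/2 = (18 ± 14.1421)/2,
  λ_1 = 16.0711,  λ_2 = 1.9289.

Step 4 — unit eigenvector for λ_1: solve (Sigma - λ_1 I)v = 0. First row:
  (2 - 16.0711)·v_x + (1)·v_y = 0, i.e. (-14.0711)·v_x + (1)·v_y = 0,
  so v ∝ (b, λ_1 - a) = (1, 14.0711) = u.
  ||u|| = √((1)² + (14.0711)²) = √(198.9949) ≈ 14.1066,
  v_1 = u/||u|| ≈ (0.0709, 0.9975) (||v_1|| = 1).

λ_1 = 16.0711,  λ_2 = 1.9289;  v_1 ≈ (0.0709, 0.9975)


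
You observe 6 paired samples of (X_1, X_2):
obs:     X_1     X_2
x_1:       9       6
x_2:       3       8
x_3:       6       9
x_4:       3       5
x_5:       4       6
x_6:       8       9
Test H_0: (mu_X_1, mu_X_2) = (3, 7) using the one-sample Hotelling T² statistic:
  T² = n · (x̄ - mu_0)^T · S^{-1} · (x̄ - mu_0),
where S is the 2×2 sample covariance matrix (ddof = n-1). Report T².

Step 1 — sample mean vector:
  mean(X_1) = (9 + 3 + 6 + 3 + 4 + 8) / 6 = 33/6 = 5.5
  mean(X_2) = (6 + 8 + 9 + 5 + 6 + 9) / 6 = 43/6 = 7.1667
  x̄ = (5.5, 7.1667),  deviation x̄ - mu_0 = (5.5, 7.1667) - (3, 7) = (2.5, 0.1667).

Step 2 — sample covariance matrix, S[i,j] = (1/(n-1)) · Σ_k (x_{k,i} - mean_i) · (x_{k,j} - mean_j), divisor n-1 = 5:
  S[X_1,X_1] = ((3.5)·(3.5) + (-2.5)·(-2.5) + (0.5)·(0.5) + (-2.5)·(-2.5) + (-1.5)·(-1.5) + (2.5)·(2.5)) / 5 = 33.5/5 = 6.7
  S[X_1,X_2] = ((3.5)·(-1.1667) + (-2.5)·(0.8333) + (0.5)·(1.8333) + (-2.5)·(-2.1667) + (-1.5)·(-1.1667) + (2.5)·(1.8333)) / 5 = 6.5/5 = 1.3
  S[X_2,X_2] = ((-1.1667)·(-1.1667) + (0.8333)·(0.8333) + (1.8333)·(1.8333) + (-2.1667)·(-2.1667) + (-1.1667)·(-1.1667) + (1.8333)·(1.8333)) / 5 = 14.8333/5 = 2.9667
  S = [[6.7, 1.3],
 [1.3, 2.9667]].

Step 3 — invert S. det(S) = 6.7·2.9667 - (1.3)² = 18.1867.
  S^{-1} = (1/det) · [[d, -b], [-b, a]] = [[0.1631, -0.0715],
 [-0.0715, 0.3684]].

Step 4 — quadratic form (x̄ - mu_0)^T · S^{-1} · (x̄ - mu_0):
  S^{-1} · (x̄ - mu_0) = (0.3959, -0.1173),
  (x̄ - mu_0)^T · [...] = (2.5)·(0.3959) + (0.1667)·(-0.1173) = 0.9702.

Step 5 — scale by n: T² = 6 · 0.9702 = 5.8211.

T² ≈ 5.8211


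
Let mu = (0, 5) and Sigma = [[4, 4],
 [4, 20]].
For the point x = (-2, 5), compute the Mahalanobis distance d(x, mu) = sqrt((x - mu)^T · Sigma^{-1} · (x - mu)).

Step 1 — centre the observation: (x - mu) = (-2, 0).

Step 2 — invert Sigma. det(Sigma) = 4·20 - (4)² = 64.
  Sigma^{-1} = (1/det) · [[d, -b], [-b, a]] = [[0.3125, -0.0625],
 [-0.0625, 0.0625]].

Step 3 — form the quadratic (x - mu)^T · Sigma^{-1} · (x - mu):
  Sigma^{-1} · (x - mu) = (-0.625, 0.125).
  (x - mu)^T · [Sigma^{-1} · (x - mu)] = (-2)·(-0.625) + (0)·(0.125) = 1.25.

Step 4 — take square root: d = √(1.25) ≈ 1.118.

d(x, mu) = √(1.25) ≈ 1.118


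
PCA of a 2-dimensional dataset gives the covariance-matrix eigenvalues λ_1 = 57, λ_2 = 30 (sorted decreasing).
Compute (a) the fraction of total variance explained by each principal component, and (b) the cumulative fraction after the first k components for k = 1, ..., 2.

Step 1 — total variance = trace(Sigma) = Σ λ_i = 57 + 30 = 87.

Step 2 — fraction explained by component i = λ_i / Σ λ:
  PC1: 57/87 = 0.6552
  PC2: 30/87 = 0.3448

Step 3 — cumulative fraction after k components = (λ_1 + ... + λ_k) / Σ λ:
  k = 1: 57/87 = 0.6552
  k = 2: (57 + 30)/87 = 87/87 = 1

Summary (fraction, with percent):

explained: PC1 0.6552 (65.52%), PC2 0.3448 (34.48%);  cumulative: 0.6552, 1


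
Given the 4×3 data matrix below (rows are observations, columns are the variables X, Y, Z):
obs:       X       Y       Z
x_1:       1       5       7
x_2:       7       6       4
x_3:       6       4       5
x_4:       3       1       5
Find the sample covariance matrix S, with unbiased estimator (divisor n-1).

Step 1 — column means:
  mean(X) = (1 + 7 + 6 + 3) / 4 = 17/4 = 4.25
  mean(Y) = (5 + 6 + 4 + 1) / 4 = 16/4 = 4
  mean(Z) = (7 + 4 + 5 + 5) / 4 = 21/4 = 5.25

Step 2 — sample covariance S[i,j] = (1/(n-1)) · Σ_k (x_{k,i} - mean_i) · (x_{k,j} - mean_j), with n-1 = 3.
  S[X,X] = ((-3.25)·(-3.25) + (2.75)·(2.75) + (1.75)·(1.75) + (-1.25)·(-1.25)) / 3 = 22.75/3 = 7.5833
  S[X,Y] = ((-3.25)·(1) + (2.75)·(2) + (1.75)·(0) + (-1.25)·(-3)) / 3 = 6/3 = 2
  S[X,Z] = ((-3.25)·(1.75) + (2.75)·(-1.25) + (1.75)·(-0.25) + (-1.25)·(-0.25)) / 3 = -9.25/3 = -3.0833
  S[Y,Y] = ((1)·(1) + (2)·(2) + (0)·(0) + (-3)·(-3)) / 3 = 14/3 = 4.6667
  S[Y,Z] = ((1)·(1.75) + (2)·(-1.25) + (0)·(-0.25) + (-3)·(-0.25)) / 3 = 0/3 = 0
  S[Z,Z] = ((1.75)·(1.75) + (-1.25)·(-1.25) + (-0.25)·(-0.25) + (-0.25)·(-0.25)) / 3 = 4.75/3 = 1.5833

S is symmetric (S[j,i] = S[i,j]). Assembling:

S = [[7.5833, 2, -3.0833],
 [2, 4.6667, 0],
 [-3.0833, 0, 1.5833]]


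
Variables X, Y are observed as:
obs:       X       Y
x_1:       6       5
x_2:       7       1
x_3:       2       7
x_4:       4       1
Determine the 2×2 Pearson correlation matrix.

Step 1 — column means:
  mean(X) = (6 + 7 + 2 + 4) / 4 = 19/4 = 4.75
  mean(Y) = (5 + 1 + 7 + 1) / 4 = 14/4 = 3.5

Step 2 — sample variances and covariances s[i,j] = (1/(n-1)) · Σ_k (x_{k,i} - mean_i) · (x_{k,j} - mean_j), with n-1 = 3:
  s[X,X] = ((1.25)·(1.25) + (2.25)·(2.25) + (-2.75)·(-2.75) + (-0.75)·(-0.75)) / 3 = 14.75/3 = 4.9167
  s[X,Y] = ((1.25)·(1.5) + (2.25)·(-2.5) + (-2.75)·(3.5) + (-0.75)·(-2.5)) / 3 = -11.5/3 = -3.8333
  s[Y,Y] = ((1.5)·(1.5) + (-2.5)·(-2.5) + (3.5)·(3.5) + (-2.5)·(-2.5)) / 3 = 27/3 = 9
  Sample standard deviations s_i = √(s[i,i]):
  s(X) = √(4.9167) = 2.2174
  s(Y) = √(9) = 3

Step 3 — r_{ij} = s_{ij} / (s_i · s_j):
  r[X,X] = 1 (diagonal).
  r[X,Y] = -3.8333 / (2.2174 · 3) = -3.8333 / 6.6521 = -0.5763
  r[Y,Y] = 1 (diagonal).

R is symmetric with unit diagonal. Assembling:

R = [[1, -0.5763],
 [-0.5763, 1]]


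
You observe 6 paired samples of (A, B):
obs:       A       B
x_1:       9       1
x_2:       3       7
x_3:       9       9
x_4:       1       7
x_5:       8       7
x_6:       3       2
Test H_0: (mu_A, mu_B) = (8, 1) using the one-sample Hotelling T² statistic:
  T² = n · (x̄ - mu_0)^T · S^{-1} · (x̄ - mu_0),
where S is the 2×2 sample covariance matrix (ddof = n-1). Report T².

Step 1 — sample mean vector:
  mean(A) = (9 + 3 + 9 + 1 + 8 + 3) / 6 = 33/6 = 5.5
  mean(B) = (1 + 7 + 9 + 7 + 7 + 2) / 6 = 33/6 = 5.5
  x̄ = (5.5, 5.5),  deviation x̄ - mu_0 = (5.5, 5.5) - (8, 1) = (-2.5, 4.5).

Step 2 — sample covariance matrix, S[i,j] = (1/(n-1)) · Σ_k (x_{k,i} - mean_i) · (x_{k,j} - mean_j), divisor n-1 = 5:
  S[A,A] = ((3.5)·(3.5) + (-2.5)·(-2.5) + (3.5)·(3.5) + (-4.5)·(-4.5) + (2.5)·(2.5) + (-2.5)·(-2.5)) / 5 = 63.5/5 = 12.7
  S[A,B] = ((3.5)·(-4.5) + (-2.5)·(1.5) + (3.5)·(3.5) + (-4.5)·(1.5) + (2.5)·(1.5) + (-2.5)·(-3.5)) / 5 = -1.5/5 = -0.3
  S[B,B] = ((-4.5)·(-4.5) + (1.5)·(1.5) + (3.5)·(3.5) + (1.5)·(1.5) + (1.5)·(1.5) + (-3.5)·(-3.5)) / 5 = 51.5/5 = 10.3
  S = [[12.7, -0.3],
 [-0.3, 10.3]].

Step 3 — invert S. det(S) = 12.7·10.3 - (-0.3)² = 130.72.
  S^{-1} = (1/det) · [[d, -b], [-b, a]] = [[0.0788, 0.0023],
 [0.0023, 0.0972]].

Step 4 — quadratic form (x̄ - mu_0)^T · S^{-1} · (x̄ - mu_0):
  S^{-1} · (x̄ - mu_0) = (-0.1867, 0.4315),
  (x̄ - mu_0)^T · [...] = (-2.5)·(-0.1867) + (4.5)·(0.4315) = 2.4082.

Step 5 — scale by n: T² = 6 · 2.4082 = 14.4492.

T² ≈ 14.4492


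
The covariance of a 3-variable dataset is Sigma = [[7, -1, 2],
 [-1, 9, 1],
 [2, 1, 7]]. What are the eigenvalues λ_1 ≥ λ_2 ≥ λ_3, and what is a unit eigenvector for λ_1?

Step 1 — characteristic polynomial p(λ) = det(λI - Sigma) = λ³ - tr·λ² + c_1·λ - det, where tr = trace, c_1 = sum of the principal 2×2 minors, det = det(Sigma):
  tr = 7 + 9 + 7 = 23,
  c_1 = (7·9 - (-1)²) + (7·7 - (2)²) + (9·7 - (1)²) = 62 + 45 + 62 = 169,
  det = 7·(9·7 - (1)²) - (-1)·((-1)·7 - (1)·(2)) + (2)·((-1)·(1) - 9·(2)) = 7·(62) - (-1)·(-9) + (2)·(-19) = 387.
  So p(λ) = λ³ - 23λ² + 169λ - 387.
Step 2 — look for an integer root (rational root theorem: any rational root is an integer divisor of 387). Testing λ = 9:
  p(9) = 729 - 1863 + 1521 - 387 = 0  ✓
  Dividing out (λ - 9): p(λ) = (λ - 9)(λ² - 14λ + 43).
Step 3 — remaining eigenvalues from the quadratic λ² - 14λ + 43 = 0:
  Δ = 14² - 4·43 = 196 - 172 = 24,  λ = (14 ± √24)/2 = (14 ± 4.899)/2 ≈ 9.4495 or 4.5505.
  Sorted: λ_1 = 9.4495,  λ_2 = 9,  λ_3 = 4.5505  (check: sum = 23 = tr ✓).

Step 4 — unit eigenvector for λ_1 ≈ 9.4495: v spans the null space of (Sigma - λ_1 I), whose rows are
  r_1 = (-2.4495, -1, 2),  r_2 = (-1, -0.4495, 1),  r_3 = (2, 1, -2.4495).
  v is orthogonal to every row, so take v ∝ r_1 × r_2 = ((-1)·(1) - (2)·(-0.4495), (2)·(-1) - (-2.4495)·(1), (-2.4495)·(-0.4495) - (-1)·(-1)) ≈ (-0.101, 0.4495, 0.101).
  Rescale (multiply by -1 so the first nonzero entry is positive): u = (0.101, -0.4495, -0.101).
  ||u|| = √((0.101)² + (-0.4495)² + (-0.101)²) = √(0.2225) ≈ 0.4716,  v_1 = u/||u|| ≈ (0.2142, -0.953, -0.2142) (||v_1|| = 1).

λ_1 = 9.4495,  λ_2 = 9,  λ_3 = 4.5505;  v_1 ≈ (0.2142, -0.953, -0.2142)


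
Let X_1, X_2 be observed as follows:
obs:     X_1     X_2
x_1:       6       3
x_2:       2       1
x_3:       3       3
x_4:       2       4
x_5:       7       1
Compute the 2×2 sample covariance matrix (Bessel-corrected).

Step 1 — column means:
  mean(X_1) = (6 + 2 + 3 + 2 + 7) / 5 = 20/5 = 4
  mean(X_2) = (3 + 1 + 3 + 4 + 1) / 5 = 12/5 = 2.4

Step 2 — sample covariance S[i,j] = (1/(n-1)) · Σ_k (x_{k,i} - mean_i) · (x_{k,j} - mean_j), with n-1 = 4.
  S[X_1,X_1] = ((2)·(2) + (-2)·(-2) + (-1)·(-1) + (-2)·(-2) + (3)·(3)) / 4 = 22/4 = 5.5
  S[X_1,X_2] = ((2)·(0.6) + (-2)·(-1.4) + (-1)·(0.6) + (-2)·(1.6) + (3)·(-1.4)) / 4 = -4/4 = -1
  S[X_2,X_2] = ((0.6)·(0.6) + (-1.4)·(-1.4) + (0.6)·(0.6) + (1.6)·(1.6) + (-1.4)·(-1.4)) / 4 = 7.2/4 = 1.8

S is symmetric (S[j,i] = S[i,j]). Assembling:

S = [[5.5, -1],
 [-1, 1.8]]
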